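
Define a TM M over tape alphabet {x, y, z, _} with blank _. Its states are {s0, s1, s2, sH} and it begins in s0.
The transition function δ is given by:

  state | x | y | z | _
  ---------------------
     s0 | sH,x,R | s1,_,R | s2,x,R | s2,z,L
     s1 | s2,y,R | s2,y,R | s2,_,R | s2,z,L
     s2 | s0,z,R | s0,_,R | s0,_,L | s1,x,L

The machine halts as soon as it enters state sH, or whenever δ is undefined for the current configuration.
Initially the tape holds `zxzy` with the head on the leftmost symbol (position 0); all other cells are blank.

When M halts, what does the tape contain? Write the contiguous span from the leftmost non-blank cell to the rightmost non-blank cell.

xzy_zx

state=s0 head=0 tape=[z]xzy___   (s0,z)→(s2,x,R)
state=s2 head=1 tape=x[x]zy___   (s2,x)→(s0,z,R)
state=s0 head=2 tape=xz[z]y___   (s0,z)→(s2,x,R)
state=s2 head=3 tape=xzx[y]___   (s2,y)→(s0,_,R)
state=s0 head=4 tape=xzx_[_]__   (s0,_)→(s2,z,L)
state=s2 head=3 tape=xzx[_]z__   (s2,_)→(s1,x,L)
state=s1 head=2 tape=xz[x]xz__   (s1,x)→(s2,y,R)
state=s2 head=3 tape=xzy[x]z__   (s2,x)→(s0,z,R)
state=s0 head=4 tape=xzyz[z]__   (s0,z)→(s2,x,R)
state=s2 head=5 tape=xzyzx[_]_   (s2,_)→(s1,x,L)
state=s1 head=4 tape=xzyz[x]x_   (s1,x)→(s2,y,R)
state=s2 head=5 tape=xzyzy[x]_   (s2,x)→(s0,z,R)
state=s0 head=6 tape=xzyzyz[_]   (s0,_)→(s2,z,L)
state=s2 head=5 tape=xzyzy[z]z   (s2,z)→(s0,_,L)
state=s0 head=4 tape=xzyz[y]_z   (s0,y)→(s1,_,R)
state=s1 head=5 tape=xzyz_[_]z   (s1,_)→(s2,z,L)
state=s2 head=4 tape=xzyz[_]zz   (s2,_)→(s1,x,L)
state=s1 head=3 tape=xzy[z]xzz   (s1,z)→(s2,_,R)
state=s2 head=4 tape=xzy_[x]zz   (s2,x)→(s0,z,R)
state=s0 head=5 tape=xzy_z[z]z   (s0,z)→(s2,x,R)
state=s2 head=6 tape=xzy_zx[z]   (s2,z)→(s0,_,L)
state=s0 head=5 tape=xzy_z[x]_   (s0,x)→(sH,x,R)
state=sH head=6 tape=xzy_zx[_]
The non-blank tape span at halt is xzy_zx.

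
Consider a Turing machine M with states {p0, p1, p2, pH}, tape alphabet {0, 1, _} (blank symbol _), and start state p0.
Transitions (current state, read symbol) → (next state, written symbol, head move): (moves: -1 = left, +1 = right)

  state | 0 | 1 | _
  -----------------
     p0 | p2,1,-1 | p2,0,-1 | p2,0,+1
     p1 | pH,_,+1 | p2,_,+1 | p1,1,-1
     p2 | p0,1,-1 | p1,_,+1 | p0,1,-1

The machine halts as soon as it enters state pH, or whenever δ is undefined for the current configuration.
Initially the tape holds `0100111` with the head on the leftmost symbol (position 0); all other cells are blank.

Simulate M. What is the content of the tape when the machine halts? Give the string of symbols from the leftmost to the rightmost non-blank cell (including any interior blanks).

p0 | __[0]100111   read 0 → write 1, move -1, go to p2
p2 | _[_]1100111   read _ → write 1, move -1, go to p0
p0 | [_]11100111   read _ → write 0, move +1, go to p2
p2 | 0[1]1100111   read 1 → write _, move +1, go to p1
p1 | 0_[1]100111   read 1 → write _, move +1, go to p2
p2 | 0__[1]00111   read 1 → write _, move +1, go to p1
p1 | 0___[0]0111   read 0 → write _, move +1, go to pH
pH | 0____[0]111
The non-blank tape span at halt is 0____0111.

0____0111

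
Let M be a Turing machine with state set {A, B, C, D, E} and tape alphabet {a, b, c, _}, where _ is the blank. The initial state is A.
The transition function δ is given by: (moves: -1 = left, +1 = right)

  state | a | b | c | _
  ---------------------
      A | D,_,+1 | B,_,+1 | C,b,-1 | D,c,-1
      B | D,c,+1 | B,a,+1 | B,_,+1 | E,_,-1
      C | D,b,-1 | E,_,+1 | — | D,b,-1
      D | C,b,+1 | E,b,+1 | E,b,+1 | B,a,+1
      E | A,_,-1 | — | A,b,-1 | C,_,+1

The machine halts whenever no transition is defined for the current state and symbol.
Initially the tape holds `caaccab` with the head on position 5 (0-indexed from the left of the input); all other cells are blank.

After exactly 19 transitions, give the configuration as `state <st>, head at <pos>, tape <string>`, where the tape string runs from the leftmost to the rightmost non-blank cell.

A | caacc[a]b___   read a → write _, move +1, go to D
D | caacc_[b]___   read b → write b, move +1, go to E
E | caacc_b[_]__   read _ → write _, move +1, go to C
C | caacc_b_[_]_   read _ → write b, move -1, go to D
D | caacc_b[_]b_   read _ → write a, move +1, go to B
B | caacc_ba[b]_   read b → write a, move +1, go to B
B | caacc_baa[_]   read _ → write _, move -1, go to E
E | caacc_ba[a]_   read a → write _, move -1, go to A
A | caacc_b[a]__   read a → write _, move +1, go to D
D | caacc_b_[_]_   read _ → write a, move +1, go to B
B | caacc_b_a[_]   read _ → write _, move -1, go to E
E | caacc_b_[a]_   read a → write _, move -1, go to A
A | caacc_b[_]__   read _ → write c, move -1, go to D
D | caacc_[b]c__   read b → write b, move +1, go to E
E | caacc_b[c]__   read c → write b, move -1, go to A
A | caacc_[b]b__   read b → write _, move +1, go to B
B | caacc__[b]__   read b → write a, move +1, go to B
B | caacc__a[_]_   read _ → write _, move -1, go to E
E | caacc__[a]__   read a → write _, move -1, go to A
A | caacc_[_]___
After 19 steps: state A, head at 6, tape caacc.

state A, head at 6, tape caacc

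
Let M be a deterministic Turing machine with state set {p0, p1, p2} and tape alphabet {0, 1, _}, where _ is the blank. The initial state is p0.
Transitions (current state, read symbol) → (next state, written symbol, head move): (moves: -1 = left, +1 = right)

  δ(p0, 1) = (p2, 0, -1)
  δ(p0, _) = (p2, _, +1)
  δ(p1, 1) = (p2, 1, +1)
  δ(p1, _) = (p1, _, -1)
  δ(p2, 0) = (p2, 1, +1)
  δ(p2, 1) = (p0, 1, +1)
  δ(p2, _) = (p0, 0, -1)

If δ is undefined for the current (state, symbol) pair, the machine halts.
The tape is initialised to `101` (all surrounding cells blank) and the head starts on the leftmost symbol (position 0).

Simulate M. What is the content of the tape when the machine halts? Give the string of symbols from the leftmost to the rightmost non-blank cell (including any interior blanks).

state=p0 head=0 tape=__[1]01___   (p0,1)→(p2,0,-1)
state=p2 head=-1 tape=_[_]001___   (p2,_)→(p0,0,-1)
state=p0 head=-2 tape=[_]0001___   (p0,_)→(p2,_,+1)
state=p2 head=-1 tape=_[0]001___   (p2,0)→(p2,1,+1)
state=p2 head=0 tape=_1[0]01___   (p2,0)→(p2,1,+1)
state=p2 head=1 tape=_11[0]1___   (p2,0)→(p2,1,+1)
state=p2 head=2 tape=_111[1]___   (p2,1)→(p0,1,+1)
state=p0 head=3 tape=_1111[_]__   (p0,_)→(p2,_,+1)
state=p2 head=4 tape=_1111_[_]_   (p2,_)→(p0,0,-1)
state=p0 head=3 tape=_1111[_]0_   (p0,_)→(p2,_,+1)
state=p2 head=4 tape=_1111_[0]_   (p2,0)→(p2,1,+1)
state=p2 head=5 tape=_1111_1[_]   (p2,_)→(p0,0,-1)
state=p0 head=4 tape=_1111_[1]0   (p0,1)→(p2,0,-1)
state=p2 head=3 tape=_1111[_]00   (p2,_)→(p0,0,-1)
state=p0 head=2 tape=_111[1]000   (p0,1)→(p2,0,-1)
state=p2 head=1 tape=_11[1]0000   (p2,1)→(p0,1,+1)
state=p0 head=2 tape=_111[0]000
The non-blank tape span at halt is 1110000.

1110000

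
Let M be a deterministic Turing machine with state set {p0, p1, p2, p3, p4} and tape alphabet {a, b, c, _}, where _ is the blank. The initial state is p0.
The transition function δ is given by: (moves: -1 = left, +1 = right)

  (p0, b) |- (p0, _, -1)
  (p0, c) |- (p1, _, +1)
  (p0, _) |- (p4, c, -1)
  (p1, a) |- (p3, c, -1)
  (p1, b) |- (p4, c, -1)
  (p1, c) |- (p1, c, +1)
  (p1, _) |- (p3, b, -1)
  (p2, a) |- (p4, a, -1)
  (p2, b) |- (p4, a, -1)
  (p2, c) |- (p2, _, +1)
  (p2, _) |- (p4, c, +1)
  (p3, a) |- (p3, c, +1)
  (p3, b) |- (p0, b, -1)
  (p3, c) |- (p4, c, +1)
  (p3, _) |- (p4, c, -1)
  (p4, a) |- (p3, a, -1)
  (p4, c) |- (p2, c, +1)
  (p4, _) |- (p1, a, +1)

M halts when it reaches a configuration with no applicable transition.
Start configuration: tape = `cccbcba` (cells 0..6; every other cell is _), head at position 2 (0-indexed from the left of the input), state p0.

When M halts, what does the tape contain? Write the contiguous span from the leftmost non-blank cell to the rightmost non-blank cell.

ccaccccacb

p0 | cc[c]bcba___   read c → write _, move +1, go to p1
p1 | cc_[b]cba___   read b → write c, move -1, go to p4
p4 | cc[_]ccba___   read _ → write a, move +1, go to p1
p1 | cca[c]cba___   read c → write c, move +1, go to p1
p1 | ccac[c]ba___   read c → write c, move +1, go to p1
p1 | ccacc[b]a___   read b → write c, move -1, go to p4
p4 | ccac[c]ca___   read c → write c, move +1, go to p2
p2 | ccacc[c]a___   read c → write _, move +1, go to p2
p2 | ccacc_[a]___   read a → write a, move -1, go to p4
p4 | ccacc[_]a___   read _ → write a, move +1, go to p1
p1 | ccacca[a]___   read a → write c, move -1, go to p3
p3 | ccacc[a]c___   read a → write c, move +1, go to p3
p3 | ccaccc[c]___   read c → write c, move +1, go to p4
p4 | ccacccc[_]__   read _ → write a, move +1, go to p1
p1 | ccacccca[_]_   read _ → write b, move -1, go to p3
p3 | ccacccc[a]b_   read a → write c, move +1, go to p3
p3 | ccaccccc[b]_   read b → write b, move -1, go to p0
p0 | ccacccc[c]b_   read c → write _, move +1, go to p1
p1 | ccacccc_[b]_   read b → write c, move -1, go to p4
p4 | ccacccc[_]c_   read _ → write a, move +1, go to p1
p1 | ccacccca[c]_   read c → write c, move +1, go to p1
p1 | ccaccccac[_]   read _ → write b, move -1, go to p3
p3 | ccacccca[c]b   read c → write c, move +1, go to p4
p4 | ccaccccac[b]
The non-blank tape span at halt is ccaccccacb.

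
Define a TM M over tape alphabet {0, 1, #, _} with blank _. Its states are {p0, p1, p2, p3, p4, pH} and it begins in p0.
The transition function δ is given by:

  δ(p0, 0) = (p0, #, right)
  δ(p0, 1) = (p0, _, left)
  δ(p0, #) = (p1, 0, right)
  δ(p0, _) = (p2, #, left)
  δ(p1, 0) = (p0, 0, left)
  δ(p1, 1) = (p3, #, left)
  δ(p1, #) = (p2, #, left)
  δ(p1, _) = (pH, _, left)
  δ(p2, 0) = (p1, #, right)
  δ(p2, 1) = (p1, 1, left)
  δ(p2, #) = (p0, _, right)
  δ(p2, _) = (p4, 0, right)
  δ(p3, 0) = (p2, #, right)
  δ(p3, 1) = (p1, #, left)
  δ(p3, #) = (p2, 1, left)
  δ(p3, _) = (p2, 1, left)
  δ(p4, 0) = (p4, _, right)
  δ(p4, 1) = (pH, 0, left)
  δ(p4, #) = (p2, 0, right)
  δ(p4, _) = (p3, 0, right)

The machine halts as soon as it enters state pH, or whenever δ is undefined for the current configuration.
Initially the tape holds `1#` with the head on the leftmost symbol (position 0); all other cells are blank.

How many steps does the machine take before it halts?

29

p0 | ___[1]#___   read 1 → write _, move left, go to p0
p0 | __[_]_#___   read _ → write #, move left, go to p2
p2 | _[_]#_#___   read _ → write 0, move right, go to p4
p4 | _0[#]_#___   read # → write 0, move right, go to p2
p2 | _00[_]#___   read _ → write 0, move right, go to p4
p4 | _000[#]___   read # → write 0, move right, go to p2
p2 | _0000[_]__   read _ → write 0, move right, go to p4
p4 | _00000[_]_   read _ → write 0, move right, go to p3
p3 | _000000[_]   read _ → write 1, move left, go to p2
p2 | _00000[0]1   read 0 → write #, move right, go to p1
p1 | _00000#[1]   read 1 → write #, move left, go to p3
p3 | _00000[#]#   read # → write 1, move left, go to p2
p2 | _0000[0]1#   read 0 → write #, move right, go to p1
p1 | _0000#[1]#   read 1 → write #, move left, go to p3
p3 | _0000[#]##   read # → write 1, move left, go to p2
p2 | _000[0]1##   read 0 → write #, move right, go to p1
p1 | _000#[1]##   read 1 → write #, move left, go to p3
p3 | _000[#]###   read # → write 1, move left, go to p2
p2 | _00[0]1###   read 0 → write #, move right, go to p1
p1 | _00#[1]###   read 1 → write #, move left, go to p3
p3 | _00[#]####   read # → write 1, move left, go to p2
p2 | _0[0]1####   read 0 → write #, move right, go to p1
p1 | _0#[1]####   read 1 → write #, move left, go to p3
p3 | _0[#]#####   read # → write 1, move left, go to p2
p2 | _[0]1#####   read 0 → write #, move right, go to p1
p1 | _#[1]#####   read 1 → write #, move left, go to p3
p3 | _[#]######   read # → write 1, move left, go to p2
p2 | [_]1######   read _ → write 0, move right, go to p4
p4 | 0[1]######   read 1 → write 0, move left, go to pH
pH | [0]0######
M halts after 29 transitions.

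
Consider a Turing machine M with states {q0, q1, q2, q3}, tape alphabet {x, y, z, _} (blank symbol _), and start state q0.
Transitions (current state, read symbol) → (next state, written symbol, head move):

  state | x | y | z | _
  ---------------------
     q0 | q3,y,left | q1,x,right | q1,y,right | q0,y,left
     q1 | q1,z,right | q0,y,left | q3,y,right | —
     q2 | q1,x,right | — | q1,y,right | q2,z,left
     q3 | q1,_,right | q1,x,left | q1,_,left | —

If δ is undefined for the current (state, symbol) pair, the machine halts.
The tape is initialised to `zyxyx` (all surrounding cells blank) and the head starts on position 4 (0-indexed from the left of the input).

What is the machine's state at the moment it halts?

q0 | _zyxy[x]   read x → write y, move left, go to q3
q3 | _zyx[y]y   read y → write x, move left, go to q1
q1 | _zy[x]xy   read x → write z, move right, go to q1
q1 | _zyz[x]y   read x → write z, move right, go to q1
q1 | _zyzz[y]   read y → write y, move left, go to q0
q0 | _zyz[z]y   read z → write y, move right, go to q1
q1 | _zyzy[y]   read y → write y, move left, go to q0
q0 | _zyz[y]y   read y → write x, move right, go to q1
q1 | _zyzx[y]   read y → write y, move left, go to q0
q0 | _zyz[x]y   read x → write y, move left, go to q3
q3 | _zy[z]yy   read z → write _, move left, go to q1
q1 | _z[y]_yy   read y → write y, move left, go to q0
q0 | _[z]y_yy   read z → write y, move right, go to q1
q1 | _y[y]_yy   read y → write y, move left, go to q0
q0 | _[y]y_yy   read y → write x, move right, go to q1
q1 | _x[y]_yy   read y → write y, move left, go to q0
q0 | _[x]y_yy   read x → write y, move left, go to q3
q3 | [_]yy_yy
No transition is defined for (q3, _); M halts in state q3.

q3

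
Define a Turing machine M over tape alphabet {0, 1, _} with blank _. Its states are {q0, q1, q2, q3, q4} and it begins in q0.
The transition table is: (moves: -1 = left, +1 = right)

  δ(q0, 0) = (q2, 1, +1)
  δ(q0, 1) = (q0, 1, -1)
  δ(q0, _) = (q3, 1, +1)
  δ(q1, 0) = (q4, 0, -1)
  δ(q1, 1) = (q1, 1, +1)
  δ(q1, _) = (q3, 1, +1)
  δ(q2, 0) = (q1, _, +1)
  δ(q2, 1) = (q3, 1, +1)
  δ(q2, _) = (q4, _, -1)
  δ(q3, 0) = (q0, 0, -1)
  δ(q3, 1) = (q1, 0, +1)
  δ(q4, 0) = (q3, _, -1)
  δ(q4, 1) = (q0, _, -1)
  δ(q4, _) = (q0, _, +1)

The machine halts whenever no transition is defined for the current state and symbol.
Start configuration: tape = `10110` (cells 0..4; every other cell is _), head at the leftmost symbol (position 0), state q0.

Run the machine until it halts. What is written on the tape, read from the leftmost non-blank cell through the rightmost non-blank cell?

101_0110

state=q0 head=0 tape=___[1]0110   (q0,1)→(q0,1,-1)
state=q0 head=-1 tape=__[_]10110   (q0,_)→(q3,1,+1)
state=q3 head=0 tape=__1[1]0110   (q3,1)→(q1,0,+1)
state=q1 head=1 tape=__10[0]110   (q1,0)→(q4,0,-1)
state=q4 head=0 tape=__1[0]0110   (q4,0)→(q3,_,-1)
state=q3 head=-1 tape=__[1]_0110   (q3,1)→(q1,0,+1)
state=q1 head=0 tape=__0[_]0110   (q1,_)→(q3,1,+1)
state=q3 head=1 tape=__01[0]110   (q3,0)→(q0,0,-1)
state=q0 head=0 tape=__0[1]0110   (q0,1)→(q0,1,-1)
state=q0 head=-1 tape=__[0]10110   (q0,0)→(q2,1,+1)
state=q2 head=0 tape=__1[1]0110   (q2,1)→(q3,1,+1)
state=q3 head=1 tape=__11[0]110   (q3,0)→(q0,0,-1)
state=q0 head=0 tape=__1[1]0110   (q0,1)→(q0,1,-1)
state=q0 head=-1 tape=__[1]10110   (q0,1)→(q0,1,-1)
state=q0 head=-2 tape=_[_]110110   (q0,_)→(q3,1,+1)
state=q3 head=-1 tape=_1[1]10110   (q3,1)→(q1,0,+1)
state=q1 head=0 tape=_10[1]0110   (q1,1)→(q1,1,+1)
state=q1 head=1 tape=_101[0]110   (q1,0)→(q4,0,-1)
state=q4 head=0 tape=_10[1]0110   (q4,1)→(q0,_,-1)
state=q0 head=-1 tape=_1[0]_0110   (q0,0)→(q2,1,+1)
state=q2 head=0 tape=_11[_]0110   (q2,_)→(q4,_,-1)
state=q4 head=-1 tape=_1[1]_0110   (q4,1)→(q0,_,-1)
state=q0 head=-2 tape=_[1]__0110   (q0,1)→(q0,1,-1)
state=q0 head=-3 tape=[_]1__0110   (q0,_)→(q3,1,+1)
state=q3 head=-2 tape=1[1]__0110   (q3,1)→(q1,0,+1)
state=q1 head=-1 tape=10[_]_0110   (q1,_)→(q3,1,+1)
state=q3 head=0 tape=101[_]0110
The non-blank tape span at halt is 101_0110.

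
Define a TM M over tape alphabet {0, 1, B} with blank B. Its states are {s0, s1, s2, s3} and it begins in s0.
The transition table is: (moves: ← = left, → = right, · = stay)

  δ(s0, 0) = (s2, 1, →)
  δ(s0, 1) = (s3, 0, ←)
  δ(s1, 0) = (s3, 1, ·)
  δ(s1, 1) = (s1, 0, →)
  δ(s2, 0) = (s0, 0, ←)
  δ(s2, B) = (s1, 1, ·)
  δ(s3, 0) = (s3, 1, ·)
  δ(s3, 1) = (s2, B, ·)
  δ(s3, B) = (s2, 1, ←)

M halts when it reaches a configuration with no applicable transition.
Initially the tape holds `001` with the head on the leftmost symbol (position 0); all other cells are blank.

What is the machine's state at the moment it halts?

s0 | BB[0]01B   read 0 → write 1, move →, go to s2
s2 | BB1[0]1B   read 0 → write 0, move ←, go to s0
s0 | BB[1]01B   read 1 → write 0, move ←, go to s3
s3 | B[B]001B   read B → write 1, move ←, go to s2
s2 | [B]1001B   read B → write 1, move ·, go to s1
s1 | [1]1001B   read 1 → write 0, move →, go to s1
s1 | 0[1]001B   read 1 → write 0, move →, go to s1
s1 | 00[0]01B   read 0 → write 1, move ·, go to s3
s3 | 00[1]01B   read 1 → write B, move ·, go to s2
s2 | 00[B]01B   read B → write 1, move ·, go to s1
s1 | 00[1]01B   read 1 → write 0, move →, go to s1
s1 | 000[0]1B   read 0 → write 1, move ·, go to s3
s3 | 000[1]1B   read 1 → write B, move ·, go to s2
s2 | 000[B]1B   read B → write 1, move ·, go to s1
s1 | 000[1]1B   read 1 → write 0, move →, go to s1
s1 | 0000[1]B   read 1 → write 0, move →, go to s1
s1 | 00000[B]
No transition is defined for (s1, B); M halts in state s1.

s1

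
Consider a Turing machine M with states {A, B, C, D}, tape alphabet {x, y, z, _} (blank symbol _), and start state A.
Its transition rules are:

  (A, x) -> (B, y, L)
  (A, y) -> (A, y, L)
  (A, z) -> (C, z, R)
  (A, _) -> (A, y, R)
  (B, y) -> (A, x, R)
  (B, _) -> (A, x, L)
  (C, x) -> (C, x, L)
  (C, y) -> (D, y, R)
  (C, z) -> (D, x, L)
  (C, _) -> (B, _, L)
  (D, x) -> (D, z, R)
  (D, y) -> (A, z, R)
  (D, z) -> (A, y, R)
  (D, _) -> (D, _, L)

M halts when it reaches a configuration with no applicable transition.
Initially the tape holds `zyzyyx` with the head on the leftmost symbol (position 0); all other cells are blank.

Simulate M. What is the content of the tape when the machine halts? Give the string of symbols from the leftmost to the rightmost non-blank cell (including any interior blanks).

zyzyzy

state=A head=0 tape=[z]yzyyx   (A,z)→(C,z,R)
state=C head=1 tape=z[y]zyyx   (C,y)→(D,y,R)
state=D head=2 tape=zy[z]yyx   (D,z)→(A,y,R)
state=A head=3 tape=zyy[y]yx   (A,y)→(A,y,L)
state=A head=2 tape=zy[y]yyx   (A,y)→(A,y,L)
state=A head=1 tape=z[y]yyyx   (A,y)→(A,y,L)
state=A head=0 tape=[z]yyyyx   (A,z)→(C,z,R)
state=C head=1 tape=z[y]yyyx   (C,y)→(D,y,R)
state=D head=2 tape=zy[y]yyx   (D,y)→(A,z,R)
state=A head=3 tape=zyz[y]yx   (A,y)→(A,y,L)
state=A head=2 tape=zy[z]yyx   (A,z)→(C,z,R)
state=C head=3 tape=zyz[y]yx   (C,y)→(D,y,R)
state=D head=4 tape=zyzy[y]x   (D,y)→(A,z,R)
state=A head=5 tape=zyzyz[x]   (A,x)→(B,y,L)
state=B head=4 tape=zyzy[z]y
The non-blank tape span at halt is zyzyzy.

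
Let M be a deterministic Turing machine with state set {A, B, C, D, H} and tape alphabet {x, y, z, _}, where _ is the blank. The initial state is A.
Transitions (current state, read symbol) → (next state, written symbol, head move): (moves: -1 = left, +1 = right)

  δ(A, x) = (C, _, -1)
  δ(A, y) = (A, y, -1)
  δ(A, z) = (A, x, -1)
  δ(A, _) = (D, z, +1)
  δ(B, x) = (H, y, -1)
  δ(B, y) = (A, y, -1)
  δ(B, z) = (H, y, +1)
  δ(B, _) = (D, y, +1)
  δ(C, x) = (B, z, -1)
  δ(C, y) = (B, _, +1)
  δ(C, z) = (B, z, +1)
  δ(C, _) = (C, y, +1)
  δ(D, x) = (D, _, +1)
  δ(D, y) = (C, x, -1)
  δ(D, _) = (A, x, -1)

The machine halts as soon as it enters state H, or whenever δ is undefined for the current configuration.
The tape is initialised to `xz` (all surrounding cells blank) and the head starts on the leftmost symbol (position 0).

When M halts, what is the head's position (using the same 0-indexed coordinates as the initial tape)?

state=A head=0 tape=__[x]z__   (A,x)→(C,_,-1)
state=C head=-1 tape=_[_]_z__   (C,_)→(C,y,+1)
state=C head=0 tape=_y[_]z__   (C,_)→(C,y,+1)
state=C head=1 tape=_yy[z]__   (C,z)→(B,z,+1)
state=B head=2 tape=_yyz[_]_   (B,_)→(D,y,+1)
state=D head=3 tape=_yyzy[_]   (D,_)→(A,x,-1)
state=A head=2 tape=_yyz[y]x   (A,y)→(A,y,-1)
state=A head=1 tape=_yy[z]yx   (A,z)→(A,x,-1)
state=A head=0 tape=_y[y]xyx   (A,y)→(A,y,-1)
state=A head=-1 tape=_[y]yxyx   (A,y)→(A,y,-1)
state=A head=-2 tape=[_]yyxyx   (A,_)→(D,z,+1)
state=D head=-1 tape=z[y]yxyx   (D,y)→(C,x,-1)
state=C head=-2 tape=[z]xyxyx   (C,z)→(B,z,+1)
state=B head=-1 tape=z[x]yxyx   (B,x)→(H,y,-1)
state=H head=-2 tape=[z]yyxyx
At halt the head is at cell -2.

-2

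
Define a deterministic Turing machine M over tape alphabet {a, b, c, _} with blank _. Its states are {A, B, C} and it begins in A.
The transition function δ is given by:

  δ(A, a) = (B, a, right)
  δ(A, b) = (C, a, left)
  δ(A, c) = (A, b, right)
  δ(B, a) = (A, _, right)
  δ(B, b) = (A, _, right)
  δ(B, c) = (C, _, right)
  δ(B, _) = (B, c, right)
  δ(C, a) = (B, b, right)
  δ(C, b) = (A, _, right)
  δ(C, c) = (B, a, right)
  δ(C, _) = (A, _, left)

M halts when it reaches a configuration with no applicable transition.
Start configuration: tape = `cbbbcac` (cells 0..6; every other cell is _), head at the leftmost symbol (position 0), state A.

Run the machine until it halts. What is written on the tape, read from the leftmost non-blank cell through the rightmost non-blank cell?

ac_ba

A | [c]bbbcac_   read c → write b, move right, go to A
A | b[b]bbcac_   read b → write a, move left, go to C
C | [b]abbcac_   read b → write _, move right, go to A
A | _[a]bbcac_   read a → write a, move right, go to B
B | _a[b]bcac_   read b → write _, move right, go to A
A | _a_[b]cac_   read b → write a, move left, go to C
C | _a[_]acac_   read _ → write _, move left, go to A
A | _[a]_acac_   read a → write a, move right, go to B
B | _a[_]acac_   read _ → write c, move right, go to B
B | _ac[a]cac_   read a → write _, move right, go to A
A | _ac_[c]ac_   read c → write b, move right, go to A
A | _ac_b[a]c_   read a → write a, move right, go to B
B | _ac_ba[c]_   read c → write _, move right, go to C
C | _ac_ba_[_]   read _ → write _, move left, go to A
A | _ac_ba[_]_
The non-blank tape span at halt is ac_ba.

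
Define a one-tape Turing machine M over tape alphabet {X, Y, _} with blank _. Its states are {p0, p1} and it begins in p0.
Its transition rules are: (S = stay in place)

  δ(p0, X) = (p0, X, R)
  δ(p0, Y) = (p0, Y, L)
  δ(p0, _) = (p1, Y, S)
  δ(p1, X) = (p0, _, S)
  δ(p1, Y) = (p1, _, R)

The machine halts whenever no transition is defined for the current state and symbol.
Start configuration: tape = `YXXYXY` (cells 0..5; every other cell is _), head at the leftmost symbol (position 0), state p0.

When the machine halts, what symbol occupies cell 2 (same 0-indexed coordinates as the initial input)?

_

state=p0 head=0 tape=_[Y]XXYXY_   (p0,Y)→(p0,Y,L)
state=p0 head=-1 tape=[_]YXXYXY_   (p0,_)→(p1,Y,S)
state=p1 head=-1 tape=[Y]YXXYXY_   (p1,Y)→(p1,_,R)
state=p1 head=0 tape=_[Y]XXYXY_   (p1,Y)→(p1,_,R)
state=p1 head=1 tape=__[X]XYXY_   (p1,X)→(p0,_,S)
state=p0 head=1 tape=__[_]XYXY_   (p0,_)→(p1,Y,S)
state=p1 head=1 tape=__[Y]XYXY_   (p1,Y)→(p1,_,R)
state=p1 head=2 tape=___[X]YXY_   (p1,X)→(p0,_,S)
state=p0 head=2 tape=___[_]YXY_   (p0,_)→(p1,Y,S)
state=p1 head=2 tape=___[Y]YXY_   (p1,Y)→(p1,_,R)
state=p1 head=3 tape=____[Y]XY_   (p1,Y)→(p1,_,R)
state=p1 head=4 tape=_____[X]Y_   (p1,X)→(p0,_,S)
state=p0 head=4 tape=_____[_]Y_   (p0,_)→(p1,Y,S)
state=p1 head=4 tape=_____[Y]Y_   (p1,Y)→(p1,_,R)
state=p1 head=5 tape=______[Y]_   (p1,Y)→(p1,_,R)
state=p1 head=6 tape=_______[_]
Cell 2 holds _ when M halts.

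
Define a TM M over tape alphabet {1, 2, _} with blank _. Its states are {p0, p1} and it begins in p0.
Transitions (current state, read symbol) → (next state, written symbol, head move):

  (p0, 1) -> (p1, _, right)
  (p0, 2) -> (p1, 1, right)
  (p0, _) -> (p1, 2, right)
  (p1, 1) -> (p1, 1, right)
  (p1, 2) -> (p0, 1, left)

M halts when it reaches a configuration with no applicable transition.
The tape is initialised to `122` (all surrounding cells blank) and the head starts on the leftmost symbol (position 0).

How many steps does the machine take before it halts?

7

state=p0 head=0 tape=[1]22_   (p0,1)→(p1,_,right)
state=p1 head=1 tape=_[2]2_   (p1,2)→(p0,1,left)
state=p0 head=0 tape=[_]12_   (p0,_)→(p1,2,right)
state=p1 head=1 tape=2[1]2_   (p1,1)→(p1,1,right)
state=p1 head=2 tape=21[2]_   (p1,2)→(p0,1,left)
state=p0 head=1 tape=2[1]1_   (p0,1)→(p1,_,right)
state=p1 head=2 tape=2_[1]_   (p1,1)→(p1,1,right)
state=p1 head=3 tape=2_1[_]
M halts after 7 transitions.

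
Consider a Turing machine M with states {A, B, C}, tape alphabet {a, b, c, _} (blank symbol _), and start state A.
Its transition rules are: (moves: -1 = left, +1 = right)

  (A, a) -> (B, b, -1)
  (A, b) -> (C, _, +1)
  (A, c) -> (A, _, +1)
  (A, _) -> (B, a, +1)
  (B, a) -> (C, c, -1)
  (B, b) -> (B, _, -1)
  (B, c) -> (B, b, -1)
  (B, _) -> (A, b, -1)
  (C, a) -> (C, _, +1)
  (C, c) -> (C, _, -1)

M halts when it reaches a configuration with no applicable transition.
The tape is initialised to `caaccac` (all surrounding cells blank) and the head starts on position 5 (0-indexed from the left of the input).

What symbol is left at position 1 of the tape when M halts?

state=A head=5 tape=caacc[a]c   (A,a)→(B,b,-1)
state=B head=4 tape=caac[c]bc   (B,c)→(B,b,-1)
state=B head=3 tape=caa[c]bbc   (B,c)→(B,b,-1)
state=B head=2 tape=ca[a]bbbc   (B,a)→(C,c,-1)
state=C head=1 tape=c[a]cbbbc   (C,a)→(C,_,+1)
state=C head=2 tape=c_[c]bbbc   (C,c)→(C,_,-1)
state=C head=1 tape=c[_]_bbbc
Cell 1 holds _ when M halts.

_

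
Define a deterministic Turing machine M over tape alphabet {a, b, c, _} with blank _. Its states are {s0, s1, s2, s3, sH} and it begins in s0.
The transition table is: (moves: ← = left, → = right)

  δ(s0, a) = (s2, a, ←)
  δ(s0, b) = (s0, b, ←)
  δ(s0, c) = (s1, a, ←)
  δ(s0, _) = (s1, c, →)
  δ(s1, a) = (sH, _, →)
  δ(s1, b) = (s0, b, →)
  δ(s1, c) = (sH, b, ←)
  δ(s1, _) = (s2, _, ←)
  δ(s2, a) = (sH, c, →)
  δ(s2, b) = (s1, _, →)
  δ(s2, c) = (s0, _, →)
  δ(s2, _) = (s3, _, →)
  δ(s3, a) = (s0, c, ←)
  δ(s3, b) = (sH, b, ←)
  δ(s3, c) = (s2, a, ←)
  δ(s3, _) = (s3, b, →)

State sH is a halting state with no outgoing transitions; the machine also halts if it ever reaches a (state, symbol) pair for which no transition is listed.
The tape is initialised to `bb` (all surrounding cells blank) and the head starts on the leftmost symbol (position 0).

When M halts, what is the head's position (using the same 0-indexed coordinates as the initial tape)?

state=s0 head=0 tape=___[b]b   (s0,b)→(s0,b,←)
state=s0 head=-1 tape=__[_]bb   (s0,_)→(s1,c,→)
state=s1 head=0 tape=__c[b]b   (s1,b)→(s0,b,→)
state=s0 head=1 tape=__cb[b]   (s0,b)→(s0,b,←)
state=s0 head=0 tape=__c[b]b   (s0,b)→(s0,b,←)
state=s0 head=-1 tape=__[c]bb   (s0,c)→(s1,a,←)
state=s1 head=-2 tape=_[_]abb   (s1,_)→(s2,_,←)
state=s2 head=-3 tape=[_]_abb   (s2,_)→(s3,_,→)
state=s3 head=-2 tape=_[_]abb   (s3,_)→(s3,b,→)
state=s3 head=-1 tape=_b[a]bb   (s3,a)→(s0,c,←)
state=s0 head=-2 tape=_[b]cbb   (s0,b)→(s0,b,←)
state=s0 head=-3 tape=[_]bcbb   (s0,_)→(s1,c,→)
state=s1 head=-2 tape=c[b]cbb   (s1,b)→(s0,b,→)
state=s0 head=-1 tape=cb[c]bb   (s0,c)→(s1,a,←)
state=s1 head=-2 tape=c[b]abb   (s1,b)→(s0,b,→)
state=s0 head=-1 tape=cb[a]bb   (s0,a)→(s2,a,←)
state=s2 head=-2 tape=c[b]abb   (s2,b)→(s1,_,→)
state=s1 head=-1 tape=c_[a]bb   (s1,a)→(sH,_,→)
state=sH head=0 tape=c__[b]b
At halt the head is at cell 0.

0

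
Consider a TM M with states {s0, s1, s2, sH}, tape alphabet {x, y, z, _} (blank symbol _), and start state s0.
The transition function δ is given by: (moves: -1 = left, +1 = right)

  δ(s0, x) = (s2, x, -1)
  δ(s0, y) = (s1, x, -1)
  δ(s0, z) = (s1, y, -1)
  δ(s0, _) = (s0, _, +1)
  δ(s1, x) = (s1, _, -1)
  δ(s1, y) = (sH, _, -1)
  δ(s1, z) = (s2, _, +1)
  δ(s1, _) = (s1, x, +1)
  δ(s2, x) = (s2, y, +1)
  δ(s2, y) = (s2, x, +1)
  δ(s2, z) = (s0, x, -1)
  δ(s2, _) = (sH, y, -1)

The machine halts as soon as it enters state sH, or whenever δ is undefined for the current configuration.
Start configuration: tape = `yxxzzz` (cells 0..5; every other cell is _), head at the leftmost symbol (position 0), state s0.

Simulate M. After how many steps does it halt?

34

s0 | ____[y]xxzzz   read y → write x, move -1, go to s1
s1 | ___[_]xxxzzz   read _ → write x, move +1, go to s1
s1 | ___x[x]xxzzz   read x → write _, move -1, go to s1
s1 | ___[x]_xxzzz   read x → write _, move -1, go to s1
s1 | __[_]__xxzzz   read _ → write x, move +1, go to s1
s1 | __x[_]_xxzzz   read _ → write x, move +1, go to s1
s1 | __xx[_]xxzzz   read _ → write x, move +1, go to s1
s1 | __xxx[x]xzzz   read x → write _, move -1, go to s1
s1 | __xx[x]_xzzz   read x → write _, move -1, go to s1
s1 | __x[x]__xzzz   read x → write _, move -1, go to s1
s1 | __[x]___xzzz   read x → write _, move -1, go to s1
s1 | _[_]____xzzz   read _ → write x, move +1, go to s1
s1 | _x[_]___xzzz   read _ → write x, move +1, go to s1
s1 | _xx[_]__xzzz   read _ → write x, move +1, go to s1
s1 | _xxx[_]_xzzz   read _ → write x, move +1, go to s1
s1 | _xxxx[_]xzzz   read _ → write x, move +1, go to s1
s1 | _xxxxx[x]zzz   read x → write _, move -1, go to s1
s1 | _xxxx[x]_zzz   read x → write _, move -1, go to s1
s1 | _xxx[x]__zzz   read x → write _, move -1, go to s1
s1 | _xx[x]___zzz   read x → write _, move -1, go to s1
s1 | _x[x]____zzz   read x → write _, move -1, go to s1
s1 | _[x]_____zzz   read x → write _, move -1, go to s1
s1 | [_]______zzz   read _ → write x, move +1, go to s1
s1 | x[_]_____zzz   read _ → write x, move +1, go to s1
s1 | xx[_]____zzz   read _ → write x, move +1, go to s1
s1 | xxx[_]___zzz   read _ → write x, move +1, go to s1
s1 | xxxx[_]__zzz   read _ → write x, move +1, go to s1
s1 | xxxxx[_]_zzz   read _ → write x, move +1, go to s1
s1 | xxxxxx[_]zzz   read _ → write x, move +1, go to s1
s1 | xxxxxxx[z]zz   read z → write _, move +1, go to s2
s2 | xxxxxxx_[z]z   read z → write x, move -1, go to s0
s0 | xxxxxxx[_]xz   read _ → write _, move +1, go to s0
s0 | xxxxxxx_[x]z   read x → write x, move -1, go to s2
s2 | xxxxxxx[_]xz   read _ → write y, move -1, go to sH
sH | xxxxxx[x]yxz
M halts after 34 transitions.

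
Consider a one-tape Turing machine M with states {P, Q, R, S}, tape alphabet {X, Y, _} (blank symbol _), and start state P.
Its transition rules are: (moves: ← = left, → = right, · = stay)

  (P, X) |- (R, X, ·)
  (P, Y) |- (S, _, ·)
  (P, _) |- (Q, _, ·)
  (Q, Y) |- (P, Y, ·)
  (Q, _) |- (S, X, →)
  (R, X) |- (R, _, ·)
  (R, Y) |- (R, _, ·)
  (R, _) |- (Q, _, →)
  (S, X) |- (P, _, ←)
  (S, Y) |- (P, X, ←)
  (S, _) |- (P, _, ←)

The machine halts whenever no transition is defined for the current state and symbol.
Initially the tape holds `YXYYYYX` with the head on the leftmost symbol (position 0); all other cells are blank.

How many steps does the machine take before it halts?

state=P head=0 tape=_[Y]XYYYYX   (P,Y)→(S,_,·)
state=S head=0 tape=_[_]XYYYYX   (S,_)→(P,_,←)
state=P head=-1 tape=[_]_XYYYYX   (P,_)→(Q,_,·)
state=Q head=-1 tape=[_]_XYYYYX   (Q,_)→(S,X,→)
state=S head=0 tape=X[_]XYYYYX   (S,_)→(P,_,←)
state=P head=-1 tape=[X]_XYYYYX   (P,X)→(R,X,·)
state=R head=-1 tape=[X]_XYYYYX   (R,X)→(R,_,·)
state=R head=-1 tape=[_]_XYYYYX   (R,_)→(Q,_,→)
state=Q head=0 tape=_[_]XYYYYX   (Q,_)→(S,X,→)
state=S head=1 tape=_X[X]YYYYX   (S,X)→(P,_,←)
state=P head=0 tape=_[X]_YYYYX   (P,X)→(R,X,·)
state=R head=0 tape=_[X]_YYYYX   (R,X)→(R,_,·)
state=R head=0 tape=_[_]_YYYYX   (R,_)→(Q,_,→)
state=Q head=1 tape=__[_]YYYYX   (Q,_)→(S,X,→)
state=S head=2 tape=__X[Y]YYYX   (S,Y)→(P,X,←)
state=P head=1 tape=__[X]XYYYX   (P,X)→(R,X,·)
state=R head=1 tape=__[X]XYYYX   (R,X)→(R,_,·)
state=R head=1 tape=__[_]XYYYX   (R,_)→(Q,_,→)
state=Q head=2 tape=___[X]YYYX
M halts after 18 transitions.

18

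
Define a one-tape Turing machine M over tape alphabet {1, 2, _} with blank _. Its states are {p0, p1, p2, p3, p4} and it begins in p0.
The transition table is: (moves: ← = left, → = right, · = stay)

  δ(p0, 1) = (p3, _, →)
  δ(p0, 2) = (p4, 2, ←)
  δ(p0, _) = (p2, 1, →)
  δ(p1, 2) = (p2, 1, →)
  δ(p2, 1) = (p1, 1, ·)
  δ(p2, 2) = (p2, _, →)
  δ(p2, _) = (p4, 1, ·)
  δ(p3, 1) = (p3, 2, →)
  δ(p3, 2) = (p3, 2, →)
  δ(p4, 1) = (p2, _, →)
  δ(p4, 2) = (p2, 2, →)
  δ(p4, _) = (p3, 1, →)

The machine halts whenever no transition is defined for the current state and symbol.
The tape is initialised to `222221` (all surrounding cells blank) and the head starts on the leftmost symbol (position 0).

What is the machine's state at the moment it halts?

p0 | _[2]22221_   read 2 → write 2, move ←, go to p4
p4 | [_]222221_   read _ → write 1, move →, go to p3
p3 | 1[2]22221_   read 2 → write 2, move →, go to p3
p3 | 12[2]2221_   read 2 → write 2, move →, go to p3
p3 | 122[2]221_   read 2 → write 2, move →, go to p3
p3 | 1222[2]21_   read 2 → write 2, move →, go to p3
p3 | 12222[2]1_   read 2 → write 2, move →, go to p3
p3 | 122222[1]_   read 1 → write 2, move →, go to p3
p3 | 1222222[_]
No transition is defined for (p3, _); M halts in state p3.

p3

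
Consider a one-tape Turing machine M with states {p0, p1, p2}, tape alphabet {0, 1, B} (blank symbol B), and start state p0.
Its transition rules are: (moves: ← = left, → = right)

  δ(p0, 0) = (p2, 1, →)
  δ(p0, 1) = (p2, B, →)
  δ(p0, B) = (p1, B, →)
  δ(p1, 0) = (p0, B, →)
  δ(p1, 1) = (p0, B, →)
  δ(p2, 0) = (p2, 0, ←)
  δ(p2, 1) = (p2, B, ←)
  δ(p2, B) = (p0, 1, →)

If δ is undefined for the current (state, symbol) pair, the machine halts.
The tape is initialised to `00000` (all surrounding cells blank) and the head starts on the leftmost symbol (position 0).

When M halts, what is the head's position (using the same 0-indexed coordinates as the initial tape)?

p0 | B[0]0000BBB   read 0 → write 1, move →, go to p2
p2 | B1[0]000BBB   read 0 → write 0, move ←, go to p2
p2 | B[1]0000BBB   read 1 → write B, move ←, go to p2
p2 | [B]B0000BBB   read B → write 1, move →, go to p0
p0 | 1[B]0000BBB   read B → write B, move →, go to p1
p1 | 1B[0]000BBB   read 0 → write B, move →, go to p0
p0 | 1BB[0]00BBB   read 0 → write 1, move →, go to p2
p2 | 1BB1[0]0BBB   read 0 → write 0, move ←, go to p2
p2 | 1BB[1]00BBB   read 1 → write B, move ←, go to p2
p2 | 1B[B]B00BBB   read B → write 1, move →, go to p0
p0 | 1B1[B]00BBB   read B → write B, move →, go to p1
p1 | 1B1B[0]0BBB   read 0 → write B, move →, go to p0
p0 | 1B1BB[0]BBB   read 0 → write 1, move →, go to p2
p2 | 1B1BB1[B]BB   read B → write 1, move →, go to p0
p0 | 1B1BB11[B]B   read B → write B, move →, go to p1
p1 | 1B1BB11B[B]
At halt the head is at cell 7.

7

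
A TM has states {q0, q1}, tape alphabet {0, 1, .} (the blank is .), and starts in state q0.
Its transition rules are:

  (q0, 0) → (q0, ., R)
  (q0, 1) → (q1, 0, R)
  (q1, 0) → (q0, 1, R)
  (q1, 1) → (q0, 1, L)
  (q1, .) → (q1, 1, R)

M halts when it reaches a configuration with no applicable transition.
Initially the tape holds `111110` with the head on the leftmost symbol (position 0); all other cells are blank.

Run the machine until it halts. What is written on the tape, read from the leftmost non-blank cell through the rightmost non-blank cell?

01

state=q0 head=0 tape=[1]11110.   (q0,1)→(q1,0,R)
state=q1 head=1 tape=0[1]1110.   (q1,1)→(q0,1,L)
state=q0 head=0 tape=[0]11110.   (q0,0)→(q0,.,R)
state=q0 head=1 tape=.[1]1110.   (q0,1)→(q1,0,R)
state=q1 head=2 tape=.0[1]110.   (q1,1)→(q0,1,L)
state=q0 head=1 tape=.[0]1110.   (q0,0)→(q0,.,R)
state=q0 head=2 tape=..[1]110.   (q0,1)→(q1,0,R)
state=q1 head=3 tape=..0[1]10.   (q1,1)→(q0,1,L)
state=q0 head=2 tape=..[0]110.   (q0,0)→(q0,.,R)
state=q0 head=3 tape=...[1]10.   (q0,1)→(q1,0,R)
state=q1 head=4 tape=...0[1]0.   (q1,1)→(q0,1,L)
state=q0 head=3 tape=...[0]10.   (q0,0)→(q0,.,R)
state=q0 head=4 tape=....[1]0.   (q0,1)→(q1,0,R)
state=q1 head=5 tape=....0[0].   (q1,0)→(q0,1,R)
state=q0 head=6 tape=....01[.]
The non-blank tape span at halt is 01.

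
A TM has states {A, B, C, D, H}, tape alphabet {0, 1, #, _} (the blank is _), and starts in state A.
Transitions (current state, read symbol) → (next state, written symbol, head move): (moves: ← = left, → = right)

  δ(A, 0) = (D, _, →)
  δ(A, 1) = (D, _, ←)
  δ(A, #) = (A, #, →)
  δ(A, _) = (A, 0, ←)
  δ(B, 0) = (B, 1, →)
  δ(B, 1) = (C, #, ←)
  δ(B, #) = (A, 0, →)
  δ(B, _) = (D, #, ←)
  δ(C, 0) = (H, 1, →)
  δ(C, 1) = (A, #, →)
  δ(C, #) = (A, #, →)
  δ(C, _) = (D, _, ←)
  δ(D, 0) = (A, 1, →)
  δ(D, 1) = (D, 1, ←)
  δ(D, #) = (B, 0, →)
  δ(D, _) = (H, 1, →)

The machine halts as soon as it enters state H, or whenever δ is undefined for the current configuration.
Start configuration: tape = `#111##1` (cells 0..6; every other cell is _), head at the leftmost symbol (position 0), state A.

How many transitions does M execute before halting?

state=A head=0 tape=[#]111##1___   (A,#)→(A,#,→)
state=A head=1 tape=#[1]11##1___   (A,1)→(D,_,←)
state=D head=0 tape=[#]_11##1___   (D,#)→(B,0,→)
state=B head=1 tape=0[_]11##1___   (B,_)→(D,#,←)
state=D head=0 tape=[0]#11##1___   (D,0)→(A,1,→)
state=A head=1 tape=1[#]11##1___   (A,#)→(A,#,→)
state=A head=2 tape=1#[1]1##1___   (A,1)→(D,_,←)
state=D head=1 tape=1[#]_1##1___   (D,#)→(B,0,→)
state=B head=2 tape=10[_]1##1___   (B,_)→(D,#,←)
state=D head=1 tape=1[0]#1##1___   (D,0)→(A,1,→)
state=A head=2 tape=11[#]1##1___   (A,#)→(A,#,→)
state=A head=3 tape=11#[1]##1___   (A,1)→(D,_,←)
state=D head=2 tape=11[#]_##1___   (D,#)→(B,0,→)
state=B head=3 tape=110[_]##1___   (B,_)→(D,#,←)
state=D head=2 tape=11[0]###1___   (D,0)→(A,1,→)
state=A head=3 tape=111[#]##1___   (A,#)→(A,#,→)
state=A head=4 tape=111#[#]#1___   (A,#)→(A,#,→)
state=A head=5 tape=111##[#]1___   (A,#)→(A,#,→)
state=A head=6 tape=111###[1]___   (A,1)→(D,_,←)
state=D head=5 tape=111##[#]____   (D,#)→(B,0,→)
state=B head=6 tape=111##0[_]___   (B,_)→(D,#,←)
state=D head=5 tape=111##[0]#___   (D,0)→(A,1,→)
state=A head=6 tape=111##1[#]___   (A,#)→(A,#,→)
state=A head=7 tape=111##1#[_]__   (A,_)→(A,0,←)
state=A head=6 tape=111##1[#]0__   (A,#)→(A,#,→)
state=A head=7 tape=111##1#[0]__   (A,0)→(D,_,→)
state=D head=8 tape=111##1#_[_]_   (D,_)→(H,1,→)
state=H head=9 tape=111##1#_1[_]
M halts after 27 transitions.

27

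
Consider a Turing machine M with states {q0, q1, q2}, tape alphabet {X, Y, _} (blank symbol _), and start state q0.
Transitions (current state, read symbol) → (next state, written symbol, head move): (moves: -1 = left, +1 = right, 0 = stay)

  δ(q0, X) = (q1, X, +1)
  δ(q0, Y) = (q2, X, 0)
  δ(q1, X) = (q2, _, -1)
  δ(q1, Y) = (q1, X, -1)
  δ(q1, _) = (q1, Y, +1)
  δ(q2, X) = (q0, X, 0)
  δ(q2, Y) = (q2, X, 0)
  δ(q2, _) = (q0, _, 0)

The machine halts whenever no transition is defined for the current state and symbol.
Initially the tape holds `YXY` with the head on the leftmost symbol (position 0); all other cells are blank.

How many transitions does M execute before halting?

state=q0 head=0 tape=_[Y]XY   (q0,Y)→(q2,X,0)
state=q2 head=0 tape=_[X]XY   (q2,X)→(q0,X,0)
state=q0 head=0 tape=_[X]XY   (q0,X)→(q1,X,+1)
state=q1 head=1 tape=_X[X]Y   (q1,X)→(q2,_,-1)
state=q2 head=0 tape=_[X]_Y   (q2,X)→(q0,X,0)
state=q0 head=0 tape=_[X]_Y   (q0,X)→(q1,X,+1)
state=q1 head=1 tape=_X[_]Y   (q1,_)→(q1,Y,+1)
state=q1 head=2 tape=_XY[Y]   (q1,Y)→(q1,X,-1)
state=q1 head=1 tape=_X[Y]X   (q1,Y)→(q1,X,-1)
state=q1 head=0 tape=_[X]XX   (q1,X)→(q2,_,-1)
state=q2 head=-1 tape=[_]_XX   (q2,_)→(q0,_,0)
state=q0 head=-1 tape=[_]_XX
M halts after 11 transitions.

11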